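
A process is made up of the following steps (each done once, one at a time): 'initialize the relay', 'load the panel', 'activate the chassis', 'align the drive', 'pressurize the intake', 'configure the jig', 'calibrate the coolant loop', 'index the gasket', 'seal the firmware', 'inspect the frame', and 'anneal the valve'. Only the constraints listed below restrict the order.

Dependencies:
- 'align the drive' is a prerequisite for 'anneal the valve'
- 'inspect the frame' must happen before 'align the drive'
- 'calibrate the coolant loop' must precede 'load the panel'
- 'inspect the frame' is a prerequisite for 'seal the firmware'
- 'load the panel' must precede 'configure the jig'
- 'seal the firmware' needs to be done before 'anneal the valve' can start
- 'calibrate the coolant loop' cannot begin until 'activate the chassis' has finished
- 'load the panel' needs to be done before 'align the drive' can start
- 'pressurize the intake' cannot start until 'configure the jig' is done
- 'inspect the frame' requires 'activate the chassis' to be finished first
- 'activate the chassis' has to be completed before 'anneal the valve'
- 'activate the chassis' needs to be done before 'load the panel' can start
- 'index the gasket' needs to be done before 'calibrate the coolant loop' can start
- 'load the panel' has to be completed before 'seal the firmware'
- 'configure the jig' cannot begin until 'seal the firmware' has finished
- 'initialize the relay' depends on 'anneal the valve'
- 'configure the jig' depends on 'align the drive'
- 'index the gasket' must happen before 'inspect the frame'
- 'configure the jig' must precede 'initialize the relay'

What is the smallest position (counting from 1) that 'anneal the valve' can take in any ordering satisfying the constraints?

8

Every step that must precede 'anneal the valve' has to come before it. Tracing all chains that end at 'anneal the valve', those steps are: 'load the panel', 'activate the chassis', 'align the drive', 'calibrate the coolant loop', 'index the gasket', 'seal the firmware', 'inspect the frame' — 7 in total.
With 7 mandatory predecessors, the earliest 'anneal the valve' can sit is position 7+1 = 8, and placing just those 7 first achieves it.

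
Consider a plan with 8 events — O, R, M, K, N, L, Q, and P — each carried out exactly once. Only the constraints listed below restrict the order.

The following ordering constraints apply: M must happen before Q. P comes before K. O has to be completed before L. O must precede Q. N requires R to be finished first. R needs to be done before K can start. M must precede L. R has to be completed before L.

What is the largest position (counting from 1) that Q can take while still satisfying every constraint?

8

Q has no required successors, so nothing stops it from going last (position 8).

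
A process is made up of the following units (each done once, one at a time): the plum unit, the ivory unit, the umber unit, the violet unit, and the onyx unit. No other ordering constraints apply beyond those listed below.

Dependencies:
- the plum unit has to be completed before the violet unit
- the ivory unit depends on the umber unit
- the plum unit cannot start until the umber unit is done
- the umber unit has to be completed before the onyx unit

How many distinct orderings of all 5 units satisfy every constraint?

12

Only the umber unit has no prerequisites, so it must go first.
Enumerating by repeatedly choosing an available unit (one whose prerequisites are all placed) gives 12 distinct complete orderings.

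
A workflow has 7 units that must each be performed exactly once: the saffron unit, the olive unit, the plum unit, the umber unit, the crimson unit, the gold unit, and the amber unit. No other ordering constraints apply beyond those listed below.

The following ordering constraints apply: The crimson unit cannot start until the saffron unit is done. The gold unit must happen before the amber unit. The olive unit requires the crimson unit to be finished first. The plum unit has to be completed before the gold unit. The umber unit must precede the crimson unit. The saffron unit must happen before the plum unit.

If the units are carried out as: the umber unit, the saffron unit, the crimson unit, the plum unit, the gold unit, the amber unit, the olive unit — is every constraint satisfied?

Going through the constraints one by one, each required predecessor appears earlier in the sequence than its dependent — e.g. the crimson unit (position 3) is before the olive unit (position 7), as required.

Yes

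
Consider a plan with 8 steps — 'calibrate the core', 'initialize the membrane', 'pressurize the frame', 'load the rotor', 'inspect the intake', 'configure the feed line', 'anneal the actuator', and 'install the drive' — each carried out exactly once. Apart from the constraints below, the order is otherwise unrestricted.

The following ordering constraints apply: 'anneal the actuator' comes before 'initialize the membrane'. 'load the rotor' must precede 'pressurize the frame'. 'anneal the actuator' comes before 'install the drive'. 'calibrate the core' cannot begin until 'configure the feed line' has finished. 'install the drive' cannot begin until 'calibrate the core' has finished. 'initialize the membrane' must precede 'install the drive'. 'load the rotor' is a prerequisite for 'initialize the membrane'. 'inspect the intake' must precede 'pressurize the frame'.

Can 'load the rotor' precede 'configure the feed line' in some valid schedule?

The constraints leave 'load the rotor' and 'configure the feed line' unordered relative to each other; nothing requires 'configure the feed line' earlier.
So a valid ordering placing 'load the rotor' earlier than 'configure the feed line' exists.

Yes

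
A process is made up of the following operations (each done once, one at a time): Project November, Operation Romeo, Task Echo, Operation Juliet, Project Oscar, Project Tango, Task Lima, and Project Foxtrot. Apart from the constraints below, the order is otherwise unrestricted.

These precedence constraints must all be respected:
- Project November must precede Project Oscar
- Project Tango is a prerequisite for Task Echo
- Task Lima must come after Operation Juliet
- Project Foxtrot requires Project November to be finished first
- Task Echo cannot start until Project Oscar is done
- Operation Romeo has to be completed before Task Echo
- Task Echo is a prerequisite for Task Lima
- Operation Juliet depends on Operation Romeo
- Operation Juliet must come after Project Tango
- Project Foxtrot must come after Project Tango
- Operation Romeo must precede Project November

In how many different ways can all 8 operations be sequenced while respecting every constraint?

2 operations have no prerequisites (Operation Romeo, Project Tango), so any of them could come first.
Counting all ways to extend the partial order to a total order gives 61.

61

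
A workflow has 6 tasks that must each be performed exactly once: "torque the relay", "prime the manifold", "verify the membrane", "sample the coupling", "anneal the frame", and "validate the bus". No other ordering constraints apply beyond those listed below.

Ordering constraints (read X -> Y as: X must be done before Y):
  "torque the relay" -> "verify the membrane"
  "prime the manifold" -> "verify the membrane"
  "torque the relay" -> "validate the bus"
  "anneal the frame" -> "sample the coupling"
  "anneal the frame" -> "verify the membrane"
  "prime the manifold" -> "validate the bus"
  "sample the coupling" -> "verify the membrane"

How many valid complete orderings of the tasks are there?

3 tasks have no prerequisites ("torque the relay", "prime the manifold", "anneal the frame"), so any of them could come first.
Counting all ways to extend the partial order to a total order gives 32.

32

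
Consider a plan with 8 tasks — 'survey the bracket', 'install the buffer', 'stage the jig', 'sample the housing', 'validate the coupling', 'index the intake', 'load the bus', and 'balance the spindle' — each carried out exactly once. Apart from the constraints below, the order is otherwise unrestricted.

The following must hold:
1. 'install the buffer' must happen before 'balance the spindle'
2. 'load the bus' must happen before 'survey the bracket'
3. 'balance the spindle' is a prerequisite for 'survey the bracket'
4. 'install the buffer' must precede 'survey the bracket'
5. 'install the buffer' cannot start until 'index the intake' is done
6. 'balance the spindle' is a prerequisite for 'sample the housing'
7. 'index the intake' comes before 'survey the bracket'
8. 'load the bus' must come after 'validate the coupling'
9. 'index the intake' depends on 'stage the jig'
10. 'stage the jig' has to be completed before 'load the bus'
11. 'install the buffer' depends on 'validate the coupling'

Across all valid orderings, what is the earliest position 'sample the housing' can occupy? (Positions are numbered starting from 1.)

The tasks that are forced before 'sample the housing', directly or transitively, are 'install the buffer', 'stage the jig', 'validate the coupling', 'index the intake', 'balance the spindle'. That's 5 tasks.
So at minimum 5 tasks come before 'sample the housing', putting 'sample the housing' no earlier than position 6. That position is achievable by scheduling exactly those predecessors first.

6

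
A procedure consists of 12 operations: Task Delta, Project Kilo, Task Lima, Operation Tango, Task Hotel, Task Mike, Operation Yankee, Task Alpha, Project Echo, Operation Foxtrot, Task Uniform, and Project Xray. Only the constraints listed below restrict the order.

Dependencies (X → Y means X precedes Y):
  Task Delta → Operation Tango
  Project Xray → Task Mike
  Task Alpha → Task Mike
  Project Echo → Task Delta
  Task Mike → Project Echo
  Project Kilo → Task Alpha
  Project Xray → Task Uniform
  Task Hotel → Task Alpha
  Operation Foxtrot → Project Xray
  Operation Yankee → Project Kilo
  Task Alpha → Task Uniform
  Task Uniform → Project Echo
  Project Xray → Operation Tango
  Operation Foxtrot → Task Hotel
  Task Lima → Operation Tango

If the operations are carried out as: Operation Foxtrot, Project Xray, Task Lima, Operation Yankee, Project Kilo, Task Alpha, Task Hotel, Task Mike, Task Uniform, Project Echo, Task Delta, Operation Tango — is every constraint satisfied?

No

The sequence places Task Alpha ahead of Task Hotel.
Since Task Hotel is required before Task Alpha, the ordering is invalid.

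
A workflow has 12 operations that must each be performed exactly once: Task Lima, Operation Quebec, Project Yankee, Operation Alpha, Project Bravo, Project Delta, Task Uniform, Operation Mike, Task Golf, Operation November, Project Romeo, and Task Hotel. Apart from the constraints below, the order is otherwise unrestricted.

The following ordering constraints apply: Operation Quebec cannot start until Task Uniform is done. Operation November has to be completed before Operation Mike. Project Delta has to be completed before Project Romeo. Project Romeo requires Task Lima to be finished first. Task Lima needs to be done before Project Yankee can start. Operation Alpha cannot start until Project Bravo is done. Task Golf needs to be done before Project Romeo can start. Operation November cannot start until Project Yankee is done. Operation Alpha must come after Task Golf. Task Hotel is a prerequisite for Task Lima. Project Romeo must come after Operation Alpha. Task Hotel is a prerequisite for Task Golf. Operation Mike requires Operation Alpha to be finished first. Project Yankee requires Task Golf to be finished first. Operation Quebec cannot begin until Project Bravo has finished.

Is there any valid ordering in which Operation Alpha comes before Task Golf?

Following Task Golf → Operation Alpha, Task Golf must precede Operation Alpha in every valid ordering.
So no valid ordering can have Operation Alpha before Task Golf.

No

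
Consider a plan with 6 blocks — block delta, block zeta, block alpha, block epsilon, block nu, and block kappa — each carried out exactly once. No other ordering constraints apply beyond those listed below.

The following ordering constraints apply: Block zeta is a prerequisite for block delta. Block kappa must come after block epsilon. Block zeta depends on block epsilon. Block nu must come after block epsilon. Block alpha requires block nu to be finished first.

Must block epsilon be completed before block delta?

Tracing the constraints gives a chain: block epsilon → block zeta → block delta.
So block epsilon must precede block delta in any valid ordering.

Yes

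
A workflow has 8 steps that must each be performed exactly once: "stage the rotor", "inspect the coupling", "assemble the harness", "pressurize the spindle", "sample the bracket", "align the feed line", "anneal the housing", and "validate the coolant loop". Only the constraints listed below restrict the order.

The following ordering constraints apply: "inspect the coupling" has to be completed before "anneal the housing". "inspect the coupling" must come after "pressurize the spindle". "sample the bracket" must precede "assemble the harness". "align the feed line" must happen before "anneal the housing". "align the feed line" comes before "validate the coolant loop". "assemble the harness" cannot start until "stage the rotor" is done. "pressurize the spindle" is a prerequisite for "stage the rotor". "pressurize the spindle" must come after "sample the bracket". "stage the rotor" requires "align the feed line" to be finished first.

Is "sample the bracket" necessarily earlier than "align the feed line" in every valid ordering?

"sample the bracket" and "align the feed line" are not related by any chain of constraints.
There exist valid orderings with "align the feed line" before "sample the bracket", so "sample the bracket" is not required to come first.

No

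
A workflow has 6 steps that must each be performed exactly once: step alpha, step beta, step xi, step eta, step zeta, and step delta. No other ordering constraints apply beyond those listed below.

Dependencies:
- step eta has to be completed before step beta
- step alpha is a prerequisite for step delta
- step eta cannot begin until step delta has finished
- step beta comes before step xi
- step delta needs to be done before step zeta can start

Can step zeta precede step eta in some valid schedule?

Yes

The constraints leave step zeta and step eta unordered relative to each other; nothing requires step eta earlier.
So a valid ordering placing step zeta earlier than step eta exists.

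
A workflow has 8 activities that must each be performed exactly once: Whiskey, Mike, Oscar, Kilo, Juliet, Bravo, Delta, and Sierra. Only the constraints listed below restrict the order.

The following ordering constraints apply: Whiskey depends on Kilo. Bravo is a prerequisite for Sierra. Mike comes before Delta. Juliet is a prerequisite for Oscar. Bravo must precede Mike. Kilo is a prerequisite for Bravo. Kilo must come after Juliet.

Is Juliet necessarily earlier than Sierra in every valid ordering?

Yes

There is a constraint chain Juliet → Kilo → Bravo → Sierra.
So Juliet must precede Sierra in any valid ordering.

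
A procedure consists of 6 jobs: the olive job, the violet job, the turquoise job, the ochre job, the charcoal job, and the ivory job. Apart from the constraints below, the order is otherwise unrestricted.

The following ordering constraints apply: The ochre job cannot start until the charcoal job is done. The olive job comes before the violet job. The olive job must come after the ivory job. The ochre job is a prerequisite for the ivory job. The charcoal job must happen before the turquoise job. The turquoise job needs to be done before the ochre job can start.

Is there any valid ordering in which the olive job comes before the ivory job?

There is a dependency chain the ivory job → the olive job, so the olive job always comes after the ivory job.
Hence the olive job can never be scheduled before the ivory job.

No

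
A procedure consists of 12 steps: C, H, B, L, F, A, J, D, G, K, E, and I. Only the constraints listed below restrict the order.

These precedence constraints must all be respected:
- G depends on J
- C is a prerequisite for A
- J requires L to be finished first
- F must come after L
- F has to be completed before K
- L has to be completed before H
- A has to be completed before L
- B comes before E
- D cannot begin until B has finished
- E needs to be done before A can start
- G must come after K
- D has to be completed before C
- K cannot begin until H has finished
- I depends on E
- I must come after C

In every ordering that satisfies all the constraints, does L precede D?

The constraints actually force D before L (via D → C → A → L), not the other way around.
So L never precedes D.

No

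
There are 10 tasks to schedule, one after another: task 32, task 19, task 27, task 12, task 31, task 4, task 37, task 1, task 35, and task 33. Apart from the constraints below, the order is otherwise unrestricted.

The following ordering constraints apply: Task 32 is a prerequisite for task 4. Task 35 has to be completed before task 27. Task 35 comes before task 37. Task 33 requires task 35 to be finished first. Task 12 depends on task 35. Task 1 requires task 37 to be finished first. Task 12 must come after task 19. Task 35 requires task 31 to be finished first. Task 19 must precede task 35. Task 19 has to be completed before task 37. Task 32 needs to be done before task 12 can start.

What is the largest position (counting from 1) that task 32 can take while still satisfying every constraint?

The tasks that are forced after task 32, directly or by a chain of constraints, are task 12, task 4. That's 2 tasks.
With 2 mandatory successors out of 10 tasks total, the latest slot for task 32 is 10−2 = 8, and it's reachable by doing all non-successors before task 32.

8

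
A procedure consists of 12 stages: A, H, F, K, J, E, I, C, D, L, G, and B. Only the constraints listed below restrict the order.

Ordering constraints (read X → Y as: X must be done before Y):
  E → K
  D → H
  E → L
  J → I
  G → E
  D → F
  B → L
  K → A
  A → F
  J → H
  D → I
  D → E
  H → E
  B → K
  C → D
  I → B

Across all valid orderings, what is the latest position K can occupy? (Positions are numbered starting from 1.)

10

Every stage that must follow K has to come after it. Tracing all chains starting from K, those stages are: A, F — 2 in total.
With 2 mandatory successors out of 12 stages total, the latest slot for K is 12−2 = 10, and it's reachable by doing all non-successors before K.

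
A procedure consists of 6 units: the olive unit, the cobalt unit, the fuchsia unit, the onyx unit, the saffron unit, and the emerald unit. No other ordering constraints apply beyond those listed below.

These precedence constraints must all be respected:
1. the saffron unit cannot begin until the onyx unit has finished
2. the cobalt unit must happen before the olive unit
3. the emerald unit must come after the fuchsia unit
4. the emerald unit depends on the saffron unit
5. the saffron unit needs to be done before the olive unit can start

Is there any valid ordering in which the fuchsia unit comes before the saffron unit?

Yes

No chain of constraints runs from the saffron unit to the fuchsia unit, so the saffron unit is not required to come first.
So a valid ordering placing the fuchsia unit earlier than the saffron unit exists.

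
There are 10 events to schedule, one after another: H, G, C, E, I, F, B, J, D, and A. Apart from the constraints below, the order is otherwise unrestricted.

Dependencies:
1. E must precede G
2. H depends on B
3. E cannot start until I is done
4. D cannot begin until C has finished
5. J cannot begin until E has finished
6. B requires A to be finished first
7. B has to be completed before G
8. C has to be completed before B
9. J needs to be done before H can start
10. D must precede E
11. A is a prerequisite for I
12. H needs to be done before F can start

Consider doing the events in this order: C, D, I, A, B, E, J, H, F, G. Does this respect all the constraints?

Here A comes after I.
Since A is required before I, the ordering is invalid.

No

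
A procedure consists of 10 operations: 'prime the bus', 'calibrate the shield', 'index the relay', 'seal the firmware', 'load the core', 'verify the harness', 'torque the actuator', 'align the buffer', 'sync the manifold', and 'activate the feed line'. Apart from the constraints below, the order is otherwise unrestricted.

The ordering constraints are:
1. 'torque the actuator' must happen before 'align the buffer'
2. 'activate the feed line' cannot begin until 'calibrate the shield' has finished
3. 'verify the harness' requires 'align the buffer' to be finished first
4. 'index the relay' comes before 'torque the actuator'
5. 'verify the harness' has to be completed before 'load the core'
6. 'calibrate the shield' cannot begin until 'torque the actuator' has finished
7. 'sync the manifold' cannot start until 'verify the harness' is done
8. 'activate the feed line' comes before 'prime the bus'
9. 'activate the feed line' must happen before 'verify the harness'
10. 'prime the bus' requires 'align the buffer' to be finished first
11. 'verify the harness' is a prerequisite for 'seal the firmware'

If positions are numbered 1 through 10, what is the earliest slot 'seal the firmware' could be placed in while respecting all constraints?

7

Working backwards through the constraints from 'seal the firmware', its full set of required predecessors is 'calibrate the shield', 'index the relay', 'verify the harness', 'torque the actuator', 'align the buffer', 'activate the feed line' — 6 of them.
So at minimum 6 operations come before 'seal the firmware', putting 'seal the firmware' no earlier than position 7. That position is achievable by scheduling exactly those predecessors first.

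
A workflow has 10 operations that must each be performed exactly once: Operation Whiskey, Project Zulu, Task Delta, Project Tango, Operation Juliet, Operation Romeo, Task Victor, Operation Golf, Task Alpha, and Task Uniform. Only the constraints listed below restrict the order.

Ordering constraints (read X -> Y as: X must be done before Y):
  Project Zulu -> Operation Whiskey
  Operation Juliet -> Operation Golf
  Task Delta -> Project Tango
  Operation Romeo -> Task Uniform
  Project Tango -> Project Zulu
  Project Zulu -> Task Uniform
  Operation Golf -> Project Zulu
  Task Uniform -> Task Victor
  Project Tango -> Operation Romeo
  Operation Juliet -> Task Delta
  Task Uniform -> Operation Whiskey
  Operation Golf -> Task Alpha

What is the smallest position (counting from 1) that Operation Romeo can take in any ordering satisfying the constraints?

4

Every operation that must precede Operation Romeo has to come before it. Tracing all chains that end at Operation Romeo, those operations are: Task Delta, Project Tango, Operation Juliet — 3 in total.
With 3 mandatory predecessors, the earliest Operation Romeo can sit is position 3+1 = 4, and placing just those 3 first achieves it.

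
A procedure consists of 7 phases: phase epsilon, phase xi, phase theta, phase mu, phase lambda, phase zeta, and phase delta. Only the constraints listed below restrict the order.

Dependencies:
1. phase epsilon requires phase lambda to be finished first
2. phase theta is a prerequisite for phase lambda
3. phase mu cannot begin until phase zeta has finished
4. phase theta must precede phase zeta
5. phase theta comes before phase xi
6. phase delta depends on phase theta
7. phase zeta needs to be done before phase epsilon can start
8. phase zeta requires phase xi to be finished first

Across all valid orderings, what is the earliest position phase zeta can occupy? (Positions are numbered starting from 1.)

Working backwards through the constraints from phase zeta, its full set of required predecessors is phase xi, phase theta — 2 of them.
So at minimum 2 phases come before phase zeta, putting phase zeta no earlier than position 3. That position is achievable by scheduling exactly those predecessors first.

3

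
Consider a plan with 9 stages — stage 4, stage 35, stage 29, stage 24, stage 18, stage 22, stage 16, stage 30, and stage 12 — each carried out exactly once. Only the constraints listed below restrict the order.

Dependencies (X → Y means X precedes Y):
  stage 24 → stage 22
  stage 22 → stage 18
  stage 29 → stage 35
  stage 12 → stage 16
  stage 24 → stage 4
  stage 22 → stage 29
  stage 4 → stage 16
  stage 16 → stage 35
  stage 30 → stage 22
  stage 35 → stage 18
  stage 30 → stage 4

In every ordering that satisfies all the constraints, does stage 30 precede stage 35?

Following the dependencies: stage 30 → stage 4 → stage 16 → stage 35.
So stage 30 must precede stage 35 in any valid ordering.

Yes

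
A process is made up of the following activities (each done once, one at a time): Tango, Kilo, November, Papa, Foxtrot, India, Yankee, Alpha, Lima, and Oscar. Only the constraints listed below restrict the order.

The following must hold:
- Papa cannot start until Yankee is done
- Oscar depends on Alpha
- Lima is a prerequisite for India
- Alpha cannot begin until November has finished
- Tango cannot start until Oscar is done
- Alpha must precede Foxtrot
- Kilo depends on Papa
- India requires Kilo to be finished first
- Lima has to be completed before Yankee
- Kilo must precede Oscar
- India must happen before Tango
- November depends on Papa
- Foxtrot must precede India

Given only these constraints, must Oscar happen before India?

No

Nothing in the constraints links Oscar and India; they are unordered relative to each other.
A valid ordering placing India before Oscar exists, so the answer is no.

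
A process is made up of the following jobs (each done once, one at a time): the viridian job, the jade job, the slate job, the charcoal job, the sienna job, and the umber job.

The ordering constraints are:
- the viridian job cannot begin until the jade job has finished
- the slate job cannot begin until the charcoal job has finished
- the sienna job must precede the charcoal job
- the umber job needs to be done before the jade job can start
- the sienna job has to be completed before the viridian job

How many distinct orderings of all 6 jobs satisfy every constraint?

19

2 jobs have no prerequisites (the sienna job, the umber job), so any of them could come first.
Counting all ways to extend the partial order to a total order gives 19.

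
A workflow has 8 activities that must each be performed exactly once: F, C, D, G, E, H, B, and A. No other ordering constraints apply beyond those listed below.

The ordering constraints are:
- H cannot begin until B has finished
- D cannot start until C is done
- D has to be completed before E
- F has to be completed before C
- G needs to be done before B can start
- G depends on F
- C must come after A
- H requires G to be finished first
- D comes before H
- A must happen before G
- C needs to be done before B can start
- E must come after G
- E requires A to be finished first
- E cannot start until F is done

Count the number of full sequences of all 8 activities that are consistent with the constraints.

2 activities have no prerequisites (F, A), so any of them could come first.
Systematically extending each partial ordering one activity at a time and counting, there are 26 complete orderings.

26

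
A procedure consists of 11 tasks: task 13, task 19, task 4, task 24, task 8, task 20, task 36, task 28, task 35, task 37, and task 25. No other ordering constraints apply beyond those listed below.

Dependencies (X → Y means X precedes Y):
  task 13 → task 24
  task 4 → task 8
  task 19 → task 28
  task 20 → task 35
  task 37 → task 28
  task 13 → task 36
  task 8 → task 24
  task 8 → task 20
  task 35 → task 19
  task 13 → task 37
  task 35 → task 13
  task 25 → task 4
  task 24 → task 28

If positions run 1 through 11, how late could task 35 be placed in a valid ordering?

Every task that must follow task 35 has to come after it. Tracing all chains starting from task 35, those tasks are: task 13, task 19, task 24, task 36, task 28, task 37 — 6 in total.
So at least 6 tasks follow task 35, putting task 35 no later than position 5. That position is achievable by scheduling everything else first.

5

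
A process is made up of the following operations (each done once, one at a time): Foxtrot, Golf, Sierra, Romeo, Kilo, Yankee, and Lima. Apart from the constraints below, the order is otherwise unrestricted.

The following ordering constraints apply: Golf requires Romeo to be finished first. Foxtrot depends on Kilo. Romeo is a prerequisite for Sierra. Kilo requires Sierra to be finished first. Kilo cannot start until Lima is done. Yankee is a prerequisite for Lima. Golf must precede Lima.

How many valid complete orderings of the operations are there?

The operations with no prerequisites are Romeo, Yankee; any of them can be placed first.
Counting all ways to extend the partial order to a total order gives 11.

11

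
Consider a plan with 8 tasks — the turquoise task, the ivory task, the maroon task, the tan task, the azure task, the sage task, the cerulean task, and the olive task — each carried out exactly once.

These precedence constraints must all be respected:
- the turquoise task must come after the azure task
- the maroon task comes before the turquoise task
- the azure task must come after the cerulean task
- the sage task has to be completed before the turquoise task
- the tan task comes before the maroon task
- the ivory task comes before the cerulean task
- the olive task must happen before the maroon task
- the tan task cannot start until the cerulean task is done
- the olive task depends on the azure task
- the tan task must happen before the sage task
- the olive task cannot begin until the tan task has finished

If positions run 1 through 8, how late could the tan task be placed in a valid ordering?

4

Following every chain forward from the tan task, the tasks that must come later are the turquoise task, the maroon task, the sage task, the olive task — 4 of them.
With 4 mandatory successors out of 8 tasks total, the latest slot for the tan task is 8−4 = 4, and it's reachable by doing all non-successors before the tan task.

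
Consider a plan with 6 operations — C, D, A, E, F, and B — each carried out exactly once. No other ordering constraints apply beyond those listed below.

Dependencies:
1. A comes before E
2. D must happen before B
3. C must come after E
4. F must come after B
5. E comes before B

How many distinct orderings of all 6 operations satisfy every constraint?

10

2 operations have no prerequisites (D, A), so any of them could come first.
Enumerating by repeatedly choosing an available operation (one whose prerequisites are all placed) gives 10 distinct complete orderings.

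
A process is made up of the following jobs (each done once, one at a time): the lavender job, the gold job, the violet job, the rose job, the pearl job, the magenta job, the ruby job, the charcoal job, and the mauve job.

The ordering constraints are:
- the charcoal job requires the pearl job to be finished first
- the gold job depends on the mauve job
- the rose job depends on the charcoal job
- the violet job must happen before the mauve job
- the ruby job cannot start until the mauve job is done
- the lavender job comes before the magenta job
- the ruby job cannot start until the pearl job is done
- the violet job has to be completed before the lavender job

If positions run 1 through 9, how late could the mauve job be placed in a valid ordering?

7

The jobs that are forced after the mauve job, directly or by a chain of constraints, are the gold job, the ruby job. That's 2 jobs.
So at least 2 jobs follow the mauve job, putting the mauve job no later than position 7. That position is achievable by scheduling everything else first.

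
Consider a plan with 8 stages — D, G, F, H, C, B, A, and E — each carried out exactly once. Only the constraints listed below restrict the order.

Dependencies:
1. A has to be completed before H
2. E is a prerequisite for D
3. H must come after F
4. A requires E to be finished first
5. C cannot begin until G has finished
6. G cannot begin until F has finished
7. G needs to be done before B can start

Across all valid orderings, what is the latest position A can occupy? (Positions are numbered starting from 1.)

Following the constraints forward from A, its only required successor is H.
With 1 mandatory successor out of 8 stages total, the latest slot for A is 8−1 = 7, and it's reachable by doing all non-successors before A.

7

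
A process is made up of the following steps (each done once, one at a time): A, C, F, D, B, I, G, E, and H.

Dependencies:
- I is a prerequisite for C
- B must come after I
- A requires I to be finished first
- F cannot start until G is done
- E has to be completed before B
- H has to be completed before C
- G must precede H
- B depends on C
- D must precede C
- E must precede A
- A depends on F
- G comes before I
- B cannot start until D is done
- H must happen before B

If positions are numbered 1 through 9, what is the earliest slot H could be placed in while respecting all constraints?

Working backwards through the constraints from H, its only required predecessor is G.
So at minimum 1 step comes before H, putting H no earlier than position 2. That position is achievable by scheduling exactly that predecessor first.

2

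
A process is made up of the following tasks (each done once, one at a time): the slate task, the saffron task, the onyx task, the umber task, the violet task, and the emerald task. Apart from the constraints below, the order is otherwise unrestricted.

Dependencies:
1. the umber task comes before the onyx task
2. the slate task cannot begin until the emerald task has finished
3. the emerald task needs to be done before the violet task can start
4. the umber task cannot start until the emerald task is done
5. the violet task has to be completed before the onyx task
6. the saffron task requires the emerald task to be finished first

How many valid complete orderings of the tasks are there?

40

The emerald task is the only task with nothing required before it, so every ordering starts there.
Counting all ways to extend the partial order to a total order gives 40.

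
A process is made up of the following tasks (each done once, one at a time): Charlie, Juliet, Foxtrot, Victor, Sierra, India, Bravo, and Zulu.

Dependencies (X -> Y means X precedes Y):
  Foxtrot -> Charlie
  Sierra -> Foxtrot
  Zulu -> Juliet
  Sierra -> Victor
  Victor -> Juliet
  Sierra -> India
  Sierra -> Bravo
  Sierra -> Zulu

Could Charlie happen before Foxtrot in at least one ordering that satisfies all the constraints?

The constraints give a chain Foxtrot → Charlie, which forces Foxtrot before Charlie.
So no valid ordering can have Charlie before Foxtrot.

No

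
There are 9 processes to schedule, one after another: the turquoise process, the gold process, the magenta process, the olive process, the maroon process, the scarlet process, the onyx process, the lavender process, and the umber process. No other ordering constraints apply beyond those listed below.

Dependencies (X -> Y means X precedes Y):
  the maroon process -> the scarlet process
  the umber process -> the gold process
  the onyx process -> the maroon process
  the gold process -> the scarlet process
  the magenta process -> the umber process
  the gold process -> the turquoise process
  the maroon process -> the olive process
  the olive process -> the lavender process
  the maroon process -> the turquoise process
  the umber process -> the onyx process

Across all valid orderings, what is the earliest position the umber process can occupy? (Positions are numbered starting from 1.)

Working backwards through the constraints from the umber process, its only required predecessor is the magenta process.
So at minimum 1 process comes before the umber process, putting the umber process no earlier than position 2. That position is achievable by scheduling exactly that predecessor first.

2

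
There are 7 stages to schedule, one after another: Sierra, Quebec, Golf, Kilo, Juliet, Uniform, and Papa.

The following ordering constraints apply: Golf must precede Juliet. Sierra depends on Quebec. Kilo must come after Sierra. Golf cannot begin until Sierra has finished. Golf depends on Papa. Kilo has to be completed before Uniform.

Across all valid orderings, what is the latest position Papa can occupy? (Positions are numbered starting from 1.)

The stages that are forced after Papa, directly or by a chain of constraints, are Golf, Juliet. That's 2 stages.
With 2 mandatory successors out of 7 stages total, the latest slot for Papa is 7−2 = 5, and it's reachable by doing all non-successors before Papa.

5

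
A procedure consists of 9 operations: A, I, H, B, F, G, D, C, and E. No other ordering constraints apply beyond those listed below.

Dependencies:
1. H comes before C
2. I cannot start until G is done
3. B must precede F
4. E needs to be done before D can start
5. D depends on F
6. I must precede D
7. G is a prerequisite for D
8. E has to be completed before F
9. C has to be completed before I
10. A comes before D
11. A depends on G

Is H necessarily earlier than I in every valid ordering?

Chaining the stated constraints: H → C → I.
So H must precede I in any valid ordering.

Yes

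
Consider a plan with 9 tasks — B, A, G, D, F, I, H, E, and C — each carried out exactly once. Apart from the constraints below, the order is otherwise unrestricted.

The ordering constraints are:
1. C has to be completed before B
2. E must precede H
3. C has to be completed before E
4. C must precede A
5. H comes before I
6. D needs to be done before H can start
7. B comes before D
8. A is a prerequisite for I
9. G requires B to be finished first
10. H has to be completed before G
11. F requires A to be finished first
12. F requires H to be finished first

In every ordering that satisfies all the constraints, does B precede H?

Chaining the stated constraints: B → D → H.
That forces B before H in every valid schedule.

Yes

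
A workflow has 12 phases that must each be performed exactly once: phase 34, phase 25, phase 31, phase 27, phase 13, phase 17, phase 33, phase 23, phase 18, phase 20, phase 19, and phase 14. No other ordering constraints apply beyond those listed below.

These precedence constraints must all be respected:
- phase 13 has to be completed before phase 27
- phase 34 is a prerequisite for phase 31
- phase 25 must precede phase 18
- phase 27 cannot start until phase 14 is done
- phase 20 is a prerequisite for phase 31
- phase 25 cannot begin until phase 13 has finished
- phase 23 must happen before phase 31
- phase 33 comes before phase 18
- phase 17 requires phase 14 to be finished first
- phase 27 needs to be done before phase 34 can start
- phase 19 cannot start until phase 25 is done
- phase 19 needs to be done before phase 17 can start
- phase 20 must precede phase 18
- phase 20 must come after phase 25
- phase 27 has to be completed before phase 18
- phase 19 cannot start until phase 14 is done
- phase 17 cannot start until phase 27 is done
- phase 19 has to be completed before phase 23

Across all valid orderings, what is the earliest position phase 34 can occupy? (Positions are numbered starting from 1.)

4

Working backwards through the constraints from phase 34, its full set of required predecessors is phase 27, phase 13, phase 14 — 3 of them.
So at minimum 3 phases come before phase 34, putting phase 34 no earlier than position 4. That position is achievable by scheduling exactly those predecessors first.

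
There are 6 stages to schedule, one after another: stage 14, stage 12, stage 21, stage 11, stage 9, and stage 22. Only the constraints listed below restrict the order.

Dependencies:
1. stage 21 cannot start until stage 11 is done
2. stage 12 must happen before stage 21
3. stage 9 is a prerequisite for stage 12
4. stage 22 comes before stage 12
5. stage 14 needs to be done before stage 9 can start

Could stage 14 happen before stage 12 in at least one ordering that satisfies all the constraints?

Every valid ordering already has stage 14 before stage 12 (the constraints require it), so in particular at least one does.

Yes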